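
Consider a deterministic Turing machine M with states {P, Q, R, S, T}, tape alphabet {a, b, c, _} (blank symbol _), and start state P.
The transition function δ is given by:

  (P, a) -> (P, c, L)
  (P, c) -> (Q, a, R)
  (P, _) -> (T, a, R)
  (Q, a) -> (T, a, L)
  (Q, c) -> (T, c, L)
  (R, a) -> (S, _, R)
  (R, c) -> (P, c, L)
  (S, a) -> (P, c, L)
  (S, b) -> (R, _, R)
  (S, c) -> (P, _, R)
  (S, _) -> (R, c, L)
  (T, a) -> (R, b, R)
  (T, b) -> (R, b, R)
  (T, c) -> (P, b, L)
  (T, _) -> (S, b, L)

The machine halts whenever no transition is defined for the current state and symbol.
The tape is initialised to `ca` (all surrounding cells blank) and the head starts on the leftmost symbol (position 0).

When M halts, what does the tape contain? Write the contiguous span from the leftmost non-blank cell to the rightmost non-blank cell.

b_c

P | [c]a_   read c → write a, move R, go to Q
Q | a[a]_   read a → write a, move L, go to T
T | [a]a_   read a → write b, move R, go to R
R | b[a]_   read a → write _, move R, go to S
S | b_[_]   read _ → write c, move L, go to R
R | b[_]c
The non-blank tape span at halt is b_c.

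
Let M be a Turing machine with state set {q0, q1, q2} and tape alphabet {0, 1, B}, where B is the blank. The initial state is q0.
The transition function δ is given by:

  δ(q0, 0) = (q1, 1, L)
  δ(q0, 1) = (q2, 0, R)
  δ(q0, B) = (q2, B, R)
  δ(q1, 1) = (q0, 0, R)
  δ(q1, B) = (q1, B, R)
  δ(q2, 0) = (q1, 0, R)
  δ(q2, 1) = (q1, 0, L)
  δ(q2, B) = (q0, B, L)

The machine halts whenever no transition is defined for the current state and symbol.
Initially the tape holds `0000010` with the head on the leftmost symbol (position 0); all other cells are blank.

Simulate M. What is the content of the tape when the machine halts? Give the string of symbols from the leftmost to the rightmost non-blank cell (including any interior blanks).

state=q0 head=0 tape=B[0]000010   (q0,0)→(q1,1,L)
state=q1 head=-1 tape=[B]1000010   (q1,B)→(q1,B,R)
state=q1 head=0 tape=B[1]000010   (q1,1)→(q0,0,R)
state=q0 head=1 tape=B0[0]00010   (q0,0)→(q1,1,L)
state=q1 head=0 tape=B[0]100010
The non-blank tape span at halt is 0100010.

0100010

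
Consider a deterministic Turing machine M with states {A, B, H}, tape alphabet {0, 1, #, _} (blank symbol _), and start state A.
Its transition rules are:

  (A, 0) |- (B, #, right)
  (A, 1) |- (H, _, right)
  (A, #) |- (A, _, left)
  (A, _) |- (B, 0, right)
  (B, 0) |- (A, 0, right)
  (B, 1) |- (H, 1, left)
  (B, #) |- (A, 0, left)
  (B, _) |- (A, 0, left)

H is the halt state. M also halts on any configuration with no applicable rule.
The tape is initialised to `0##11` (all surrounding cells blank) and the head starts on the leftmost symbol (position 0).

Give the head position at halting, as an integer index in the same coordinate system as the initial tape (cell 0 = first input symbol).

2

A | __[0]##11   read 0 → write #, move right, go to B
B | __#[#]#11   read # → write 0, move left, go to A
A | __[#]0#11   read # → write _, move left, go to A
A | _[_]_0#11   read _ → write 0, move right, go to B
B | _0[_]0#11   read _ → write 0, move left, go to A
A | _[0]00#11   read 0 → write #, move right, go to B
B | _#[0]0#11   read 0 → write 0, move right, go to A
A | _#0[0]#11   read 0 → write #, move right, go to B
B | _#0#[#]11   read # → write 0, move left, go to A
A | _#0[#]011   read # → write _, move left, go to A
A | _#[0]_011   read 0 → write #, move right, go to B
B | _##[_]011   read _ → write 0, move left, go to A
A | _#[#]0011   read # → write _, move left, go to A
A | _[#]_0011   read # → write _, move left, go to A
A | [_]__0011   read _ → write 0, move right, go to B
B | 0[_]_0011   read _ → write 0, move left, go to A
A | [0]0_0011   read 0 → write #, move right, go to B
B | #[0]_0011   read 0 → write 0, move right, go to A
A | #0[_]0011   read _ → write 0, move right, go to B
B | #00[0]011   read 0 → write 0, move right, go to A
A | #000[0]11   read 0 → write #, move right, go to B
B | #000#[1]1   read 1 → write 1, move left, go to H
H | #000[#]11
At halt the head is at cell 2.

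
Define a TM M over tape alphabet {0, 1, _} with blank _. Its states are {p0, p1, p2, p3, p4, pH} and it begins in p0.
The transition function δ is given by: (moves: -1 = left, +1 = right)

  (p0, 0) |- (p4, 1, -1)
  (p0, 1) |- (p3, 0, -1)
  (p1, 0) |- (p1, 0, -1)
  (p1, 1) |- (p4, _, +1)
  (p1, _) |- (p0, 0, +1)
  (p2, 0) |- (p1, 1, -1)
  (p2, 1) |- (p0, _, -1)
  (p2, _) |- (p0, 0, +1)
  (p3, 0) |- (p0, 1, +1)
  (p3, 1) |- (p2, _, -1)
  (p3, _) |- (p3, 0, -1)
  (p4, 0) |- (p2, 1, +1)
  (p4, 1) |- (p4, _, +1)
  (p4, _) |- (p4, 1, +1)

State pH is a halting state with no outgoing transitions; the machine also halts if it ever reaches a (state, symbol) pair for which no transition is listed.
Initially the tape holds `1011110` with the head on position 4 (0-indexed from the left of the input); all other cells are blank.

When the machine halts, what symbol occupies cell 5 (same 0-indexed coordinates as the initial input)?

state=p0 head=4 tape=1011[1]10   (p0,1)→(p3,0,-1)
state=p3 head=3 tape=101[1]010   (p3,1)→(p2,_,-1)
state=p2 head=2 tape=10[1]_010   (p2,1)→(p0,_,-1)
state=p0 head=1 tape=1[0]__010   (p0,0)→(p4,1,-1)
state=p4 head=0 tape=[1]1__010   (p4,1)→(p4,_,+1)
state=p4 head=1 tape=_[1]__010   (p4,1)→(p4,_,+1)
state=p4 head=2 tape=__[_]_010   (p4,_)→(p4,1,+1)
state=p4 head=3 tape=__1[_]010   (p4,_)→(p4,1,+1)
state=p4 head=4 tape=__11[0]10   (p4,0)→(p2,1,+1)
state=p2 head=5 tape=__111[1]0   (p2,1)→(p0,_,-1)
state=p0 head=4 tape=__11[1]_0   (p0,1)→(p3,0,-1)
state=p3 head=3 tape=__1[1]0_0   (p3,1)→(p2,_,-1)
state=p2 head=2 tape=__[1]_0_0   (p2,1)→(p0,_,-1)
state=p0 head=1 tape=_[_]__0_0
Cell 5 holds _ when M halts.

_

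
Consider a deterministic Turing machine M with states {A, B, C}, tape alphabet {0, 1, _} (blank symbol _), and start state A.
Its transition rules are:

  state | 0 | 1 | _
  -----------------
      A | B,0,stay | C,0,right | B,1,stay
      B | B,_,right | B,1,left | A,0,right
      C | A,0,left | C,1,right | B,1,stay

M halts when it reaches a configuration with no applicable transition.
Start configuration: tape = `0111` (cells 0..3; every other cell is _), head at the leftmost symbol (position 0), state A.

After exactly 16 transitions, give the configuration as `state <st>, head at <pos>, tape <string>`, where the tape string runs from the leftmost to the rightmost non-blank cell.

state C, head at 4, tape 00011

A | [0]111_   read 0 → write 0, move stay, go to B
B | [0]111_   read 0 → write _, move right, go to B
B | _[1]11_   read 1 → write 1, move left, go to B
B | [_]111_   read _ → write 0, move right, go to A
A | 0[1]11_   read 1 → write 0, move right, go to C
C | 00[1]1_   read 1 → write 1, move right, go to C
C | 001[1]_   read 1 → write 1, move right, go to C
C | 0011[_]   read _ → write 1, move stay, go to B
B | 0011[1]   read 1 → write 1, move left, go to B
B | 001[1]1   read 1 → write 1, move left, go to B
B | 00[1]11   read 1 → write 1, move left, go to B
B | 0[0]111   read 0 → write _, move right, go to B
B | 0_[1]11   read 1 → write 1, move left, go to B
B | 0[_]111   read _ → write 0, move right, go to A
A | 00[1]11   read 1 → write 0, move right, go to C
C | 000[1]1   read 1 → write 1, move right, go to C
C | 0001[1]
After 16 steps: state C, head at 4, tape 00011.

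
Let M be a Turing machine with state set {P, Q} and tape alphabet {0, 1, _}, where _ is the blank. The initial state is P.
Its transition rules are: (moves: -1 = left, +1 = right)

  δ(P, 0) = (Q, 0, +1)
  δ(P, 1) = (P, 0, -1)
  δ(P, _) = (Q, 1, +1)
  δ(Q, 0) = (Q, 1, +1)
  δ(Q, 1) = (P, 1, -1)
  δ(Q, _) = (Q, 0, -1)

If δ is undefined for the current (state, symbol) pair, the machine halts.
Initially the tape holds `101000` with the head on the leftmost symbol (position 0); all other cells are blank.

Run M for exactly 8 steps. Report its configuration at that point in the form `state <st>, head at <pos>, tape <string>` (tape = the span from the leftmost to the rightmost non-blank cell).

P | __[1]01000   read 1 → write 0, move -1, go to P
P | _[_]001000   read _ → write 1, move +1, go to Q
Q | _1[0]01000   read 0 → write 1, move +1, go to Q
Q | _11[0]1000   read 0 → write 1, move +1, go to Q
Q | _111[1]000   read 1 → write 1, move -1, go to P
P | _11[1]1000   read 1 → write 0, move -1, go to P
P | _1[1]01000   read 1 → write 0, move -1, go to P
P | _[1]001000   read 1 → write 0, move -1, go to P
P | [_]0001000
After 8 steps: state P, head at -2, tape 0001000.

state P, head at -2, tape 0001000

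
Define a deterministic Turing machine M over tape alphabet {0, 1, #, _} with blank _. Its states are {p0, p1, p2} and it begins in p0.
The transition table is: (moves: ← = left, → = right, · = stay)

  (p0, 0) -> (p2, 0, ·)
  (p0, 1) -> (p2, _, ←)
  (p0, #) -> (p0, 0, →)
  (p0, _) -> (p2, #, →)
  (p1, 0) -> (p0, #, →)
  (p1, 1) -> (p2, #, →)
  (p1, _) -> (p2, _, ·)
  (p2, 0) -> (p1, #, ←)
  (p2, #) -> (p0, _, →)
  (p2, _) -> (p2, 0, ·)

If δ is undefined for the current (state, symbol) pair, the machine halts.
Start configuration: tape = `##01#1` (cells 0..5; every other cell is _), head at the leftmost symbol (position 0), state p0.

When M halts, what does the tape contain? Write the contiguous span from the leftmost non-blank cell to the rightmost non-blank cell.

state=p0 head=0 tape=[#]#01#1   (p0,#)→(p0,0,→)
state=p0 head=1 tape=0[#]01#1   (p0,#)→(p0,0,→)
state=p0 head=2 tape=00[0]1#1   (p0,0)→(p2,0,·)
state=p2 head=2 tape=00[0]1#1   (p2,0)→(p1,#,←)
state=p1 head=1 tape=0[0]#1#1   (p1,0)→(p0,#,→)
state=p0 head=2 tape=0#[#]1#1   (p0,#)→(p0,0,→)
state=p0 head=3 tape=0#0[1]#1   (p0,1)→(p2,_,←)
state=p2 head=2 tape=0#[0]_#1   (p2,0)→(p1,#,←)
state=p1 head=1 tape=0[#]#_#1
The non-blank tape span at halt is 0##_#1.

0##_#1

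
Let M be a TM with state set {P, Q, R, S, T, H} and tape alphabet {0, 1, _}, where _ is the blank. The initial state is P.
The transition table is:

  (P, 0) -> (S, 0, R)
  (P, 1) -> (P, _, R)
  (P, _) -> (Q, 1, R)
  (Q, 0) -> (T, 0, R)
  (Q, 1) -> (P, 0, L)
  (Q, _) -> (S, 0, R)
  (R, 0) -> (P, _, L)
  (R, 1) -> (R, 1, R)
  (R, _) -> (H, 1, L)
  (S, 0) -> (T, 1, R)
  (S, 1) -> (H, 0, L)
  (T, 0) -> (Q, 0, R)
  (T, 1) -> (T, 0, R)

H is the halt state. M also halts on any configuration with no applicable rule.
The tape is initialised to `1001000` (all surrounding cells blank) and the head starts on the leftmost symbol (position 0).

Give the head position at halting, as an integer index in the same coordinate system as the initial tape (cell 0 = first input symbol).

state=P head=0 tape=[1]001000__   (P,1)→(P,_,R)
state=P head=1 tape=_[0]01000__   (P,0)→(S,0,R)
state=S head=2 tape=_0[0]1000__   (S,0)→(T,1,R)
state=T head=3 tape=_01[1]000__   (T,1)→(T,0,R)
state=T head=4 tape=_010[0]00__   (T,0)→(Q,0,R)
state=Q head=5 tape=_0100[0]0__   (Q,0)→(T,0,R)
state=T head=6 tape=_01000[0]__   (T,0)→(Q,0,R)
state=Q head=7 tape=_010000[_]_   (Q,_)→(S,0,R)
state=S head=8 tape=_0100000[_]
At halt the head is at cell 8.

8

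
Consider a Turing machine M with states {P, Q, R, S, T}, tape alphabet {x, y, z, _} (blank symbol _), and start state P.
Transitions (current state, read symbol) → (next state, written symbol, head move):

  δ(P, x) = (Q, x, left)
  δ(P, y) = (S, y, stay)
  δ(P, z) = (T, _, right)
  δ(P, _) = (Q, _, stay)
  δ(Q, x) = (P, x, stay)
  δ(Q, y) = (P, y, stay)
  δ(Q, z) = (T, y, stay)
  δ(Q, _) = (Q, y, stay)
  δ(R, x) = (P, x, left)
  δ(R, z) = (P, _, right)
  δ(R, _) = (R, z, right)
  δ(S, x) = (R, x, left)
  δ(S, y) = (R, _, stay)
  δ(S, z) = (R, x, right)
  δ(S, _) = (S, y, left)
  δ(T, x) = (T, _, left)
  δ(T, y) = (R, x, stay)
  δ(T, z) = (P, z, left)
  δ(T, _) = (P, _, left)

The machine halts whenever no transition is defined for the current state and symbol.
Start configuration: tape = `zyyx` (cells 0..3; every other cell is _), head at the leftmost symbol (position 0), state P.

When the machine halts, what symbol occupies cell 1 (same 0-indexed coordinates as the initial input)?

z

state=P head=0 tape=_[z]yyx   (P,z)→(T,_,right)
state=T head=1 tape=__[y]yx   (T,y)→(R,x,stay)
state=R head=1 tape=__[x]yx   (R,x)→(P,x,left)
state=P head=0 tape=_[_]xyx   (P,_)→(Q,_,stay)
state=Q head=0 tape=_[_]xyx   (Q,_)→(Q,y,stay)
state=Q head=0 tape=_[y]xyx   (Q,y)→(P,y,stay)
state=P head=0 tape=_[y]xyx   (P,y)→(S,y,stay)
state=S head=0 tape=_[y]xyx   (S,y)→(R,_,stay)
state=R head=0 tape=_[_]xyx   (R,_)→(R,z,right)
state=R head=1 tape=_z[x]yx   (R,x)→(P,x,left)
state=P head=0 tape=_[z]xyx   (P,z)→(T,_,right)
state=T head=1 tape=__[x]yx   (T,x)→(T,_,left)
state=T head=0 tape=_[_]_yx   (T,_)→(P,_,left)
state=P head=-1 tape=[_]__yx   (P,_)→(Q,_,stay)
state=Q head=-1 tape=[_]__yx   (Q,_)→(Q,y,stay)
state=Q head=-1 tape=[y]__yx   (Q,y)→(P,y,stay)
state=P head=-1 tape=[y]__yx   (P,y)→(S,y,stay)
state=S head=-1 tape=[y]__yx   (S,y)→(R,_,stay)
state=R head=-1 tape=[_]__yx   (R,_)→(R,z,right)
state=R head=0 tape=z[_]_yx   (R,_)→(R,z,right)
state=R head=1 tape=zz[_]yx   (R,_)→(R,z,right)
state=R head=2 tape=zzz[y]x
Cell 1 holds z when M halts.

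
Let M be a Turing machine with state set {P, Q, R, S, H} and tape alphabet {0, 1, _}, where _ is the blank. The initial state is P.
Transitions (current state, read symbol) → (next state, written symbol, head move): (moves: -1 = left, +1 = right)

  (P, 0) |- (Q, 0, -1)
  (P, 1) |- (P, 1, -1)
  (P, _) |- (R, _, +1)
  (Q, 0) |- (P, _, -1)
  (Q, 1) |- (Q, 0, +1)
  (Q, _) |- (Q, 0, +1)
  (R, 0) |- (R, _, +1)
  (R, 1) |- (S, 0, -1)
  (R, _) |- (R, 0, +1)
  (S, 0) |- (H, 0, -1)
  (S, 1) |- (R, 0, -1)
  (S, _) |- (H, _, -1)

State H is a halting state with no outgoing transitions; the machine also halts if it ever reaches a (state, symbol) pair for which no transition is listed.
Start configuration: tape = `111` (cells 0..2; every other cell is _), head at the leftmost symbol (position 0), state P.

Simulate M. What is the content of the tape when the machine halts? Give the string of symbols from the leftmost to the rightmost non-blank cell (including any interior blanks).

P | __[1]11   read 1 → write 1, move -1, go to P
P | _[_]111   read _ → write _, move +1, go to R
R | __[1]11   read 1 → write 0, move -1, go to S
S | _[_]011   read _ → write _, move -1, go to H
H | [_]_011
The non-blank tape span at halt is 011.

011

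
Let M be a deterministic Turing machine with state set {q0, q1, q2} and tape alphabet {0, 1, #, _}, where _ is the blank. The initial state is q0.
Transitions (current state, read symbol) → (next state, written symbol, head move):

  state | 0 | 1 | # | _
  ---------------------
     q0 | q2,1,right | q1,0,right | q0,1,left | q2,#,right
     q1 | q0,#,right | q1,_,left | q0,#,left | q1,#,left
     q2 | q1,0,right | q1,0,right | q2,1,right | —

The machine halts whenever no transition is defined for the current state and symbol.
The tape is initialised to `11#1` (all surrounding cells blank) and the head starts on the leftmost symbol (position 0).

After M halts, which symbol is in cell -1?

#

state=q0 head=0 tape=_[1]1#1___   (q0,1)→(q1,0,right)
state=q1 head=1 tape=_0[1]#1___   (q1,1)→(q1,_,left)
state=q1 head=0 tape=_[0]_#1___   (q1,0)→(q0,#,right)
state=q0 head=1 tape=_#[_]#1___   (q0,_)→(q2,#,right)
state=q2 head=2 tape=_##[#]1___   (q2,#)→(q2,1,right)
state=q2 head=3 tape=_##1[1]___   (q2,1)→(q1,0,right)
state=q1 head=4 tape=_##10[_]__   (q1,_)→(q1,#,left)
state=q1 head=3 tape=_##1[0]#__   (q1,0)→(q0,#,right)
state=q0 head=4 tape=_##1#[#]__   (q0,#)→(q0,1,left)
state=q0 head=3 tape=_##1[#]1__   (q0,#)→(q0,1,left)
state=q0 head=2 tape=_##[1]11__   (q0,1)→(q1,0,right)
state=q1 head=3 tape=_##0[1]1__   (q1,1)→(q1,_,left)
state=q1 head=2 tape=_##[0]_1__   (q1,0)→(q0,#,right)
state=q0 head=3 tape=_###[_]1__   (q0,_)→(q2,#,right)
state=q2 head=4 tape=_####[1]__   (q2,1)→(q1,0,right)
state=q1 head=5 tape=_####0[_]_   (q1,_)→(q1,#,left)
state=q1 head=4 tape=_####[0]#_   (q1,0)→(q0,#,right)
state=q0 head=5 tape=_#####[#]_   (q0,#)→(q0,1,left)
state=q0 head=4 tape=_####[#]1_   (q0,#)→(q0,1,left)
state=q0 head=3 tape=_###[#]11_   (q0,#)→(q0,1,left)
state=q0 head=2 tape=_##[#]111_   (q0,#)→(q0,1,left)
state=q0 head=1 tape=_#[#]1111_   (q0,#)→(q0,1,left)
state=q0 head=0 tape=_[#]11111_   (q0,#)→(q0,1,left)
state=q0 head=-1 tape=[_]111111_   (q0,_)→(q2,#,right)
state=q2 head=0 tape=#[1]11111_   (q2,1)→(q1,0,right)
state=q1 head=1 tape=#0[1]1111_   (q1,1)→(q1,_,left)
state=q1 head=0 tape=#[0]_1111_   (q1,0)→(q0,#,right)
state=q0 head=1 tape=##[_]1111_   (q0,_)→(q2,#,right)
state=q2 head=2 tape=###[1]111_   (q2,1)→(q1,0,right)
state=q1 head=3 tape=###0[1]11_   (q1,1)→(q1,_,left)
state=q1 head=2 tape=###[0]_11_   (q1,0)→(q0,#,right)
state=q0 head=3 tape=####[_]11_   (q0,_)→(q2,#,right)
state=q2 head=4 tape=#####[1]1_   (q2,1)→(q1,0,right)
state=q1 head=5 tape=#####0[1]_   (q1,1)→(q1,_,left)
state=q1 head=4 tape=#####[0]__   (q1,0)→(q0,#,right)
state=q0 head=5 tape=######[_]_   (q0,_)→(q2,#,right)
state=q2 head=6 tape=#######[_]
Cell -1 holds # when M halts.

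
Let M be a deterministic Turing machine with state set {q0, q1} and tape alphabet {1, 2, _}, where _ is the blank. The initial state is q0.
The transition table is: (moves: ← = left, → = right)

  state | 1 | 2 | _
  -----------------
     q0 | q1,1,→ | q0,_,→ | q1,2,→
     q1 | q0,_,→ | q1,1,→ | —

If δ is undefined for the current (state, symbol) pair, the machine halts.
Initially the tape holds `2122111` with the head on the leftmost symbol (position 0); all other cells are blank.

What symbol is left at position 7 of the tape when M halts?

state=q0 head=0 tape=[2]122111__   (q0,2)→(q0,_,→)
state=q0 head=1 tape=_[1]22111__   (q0,1)→(q1,1,→)
state=q1 head=2 tape=_1[2]2111__   (q1,2)→(q1,1,→)
state=q1 head=3 tape=_11[2]111__   (q1,2)→(q1,1,→)
state=q1 head=4 tape=_111[1]11__   (q1,1)→(q0,_,→)
state=q0 head=5 tape=_111_[1]1__   (q0,1)→(q1,1,→)
state=q1 head=6 tape=_111_1[1]__   (q1,1)→(q0,_,→)
state=q0 head=7 tape=_111_1_[_]_   (q0,_)→(q1,2,→)
state=q1 head=8 tape=_111_1_2[_]
Cell 7 holds 2 when M halts.

2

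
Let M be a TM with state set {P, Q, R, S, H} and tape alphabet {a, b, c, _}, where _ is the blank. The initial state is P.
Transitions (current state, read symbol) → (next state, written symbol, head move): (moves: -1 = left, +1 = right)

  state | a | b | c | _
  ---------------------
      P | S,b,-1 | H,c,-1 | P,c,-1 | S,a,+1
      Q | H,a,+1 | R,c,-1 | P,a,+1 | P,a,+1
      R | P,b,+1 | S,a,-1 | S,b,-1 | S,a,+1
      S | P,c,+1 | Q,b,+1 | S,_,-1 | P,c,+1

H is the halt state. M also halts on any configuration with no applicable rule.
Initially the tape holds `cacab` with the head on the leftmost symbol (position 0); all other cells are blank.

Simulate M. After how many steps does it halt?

27

state=P head=0 tape=___[c]acab   (P,c)→(P,c,-1)
state=P head=-1 tape=__[_]cacab   (P,_)→(S,a,+1)
state=S head=0 tape=__a[c]acab   (S,c)→(S,_,-1)
state=S head=-1 tape=__[a]_acab   (S,a)→(P,c,+1)
state=P head=0 tape=__c[_]acab   (P,_)→(S,a,+1)
state=S head=1 tape=__ca[a]cab   (S,a)→(P,c,+1)
state=P head=2 tape=__cac[c]ab   (P,c)→(P,c,-1)
state=P head=1 tape=__ca[c]cab   (P,c)→(P,c,-1)
state=P head=0 tape=__c[a]ccab   (P,a)→(S,b,-1)
state=S head=-1 tape=__[c]bccab   (S,c)→(S,_,-1)
state=S head=-2 tape=_[_]_bccab   (S,_)→(P,c,+1)
state=P head=-1 tape=_c[_]bccab   (P,_)→(S,a,+1)
state=S head=0 tape=_ca[b]ccab   (S,b)→(Q,b,+1)
state=Q head=1 tape=_cab[c]cab   (Q,c)→(P,a,+1)
state=P head=2 tape=_caba[c]ab   (P,c)→(P,c,-1)
state=P head=1 tape=_cab[a]cab   (P,a)→(S,b,-1)
state=S head=0 tape=_ca[b]bcab   (S,b)→(Q,b,+1)
state=Q head=1 tape=_cab[b]cab   (Q,b)→(R,c,-1)
state=R head=0 tape=_ca[b]ccab   (R,b)→(S,a,-1)
state=S head=-1 tape=_c[a]accab   (S,a)→(P,c,+1)
state=P head=0 tape=_cc[a]ccab   (P,a)→(S,b,-1)
state=S head=-1 tape=_c[c]bccab   (S,c)→(S,_,-1)
state=S head=-2 tape=_[c]_bccab   (S,c)→(S,_,-1)
state=S head=-3 tape=[_]__bccab   (S,_)→(P,c,+1)
state=P head=-2 tape=c[_]_bccab   (P,_)→(S,a,+1)
state=S head=-1 tape=ca[_]bccab   (S,_)→(P,c,+1)
state=P head=0 tape=cac[b]ccab   (P,b)→(H,c,-1)
state=H head=-1 tape=ca[c]cccab
M halts after 27 transitions.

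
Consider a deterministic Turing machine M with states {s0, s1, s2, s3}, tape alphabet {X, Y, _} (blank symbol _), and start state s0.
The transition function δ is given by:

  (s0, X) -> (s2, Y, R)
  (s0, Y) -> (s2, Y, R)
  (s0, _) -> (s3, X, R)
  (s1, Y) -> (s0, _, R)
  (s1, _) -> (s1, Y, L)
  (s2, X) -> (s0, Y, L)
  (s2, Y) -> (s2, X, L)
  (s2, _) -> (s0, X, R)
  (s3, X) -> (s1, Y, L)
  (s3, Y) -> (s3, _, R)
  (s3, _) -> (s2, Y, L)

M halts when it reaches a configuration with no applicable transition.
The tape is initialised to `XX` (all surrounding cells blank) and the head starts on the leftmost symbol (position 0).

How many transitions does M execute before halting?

16

state=s0 head=0 tape=__[X]X   (s0,X)→(s2,Y,R)
state=s2 head=1 tape=__Y[X]   (s2,X)→(s0,Y,L)
state=s0 head=0 tape=__[Y]Y   (s0,Y)→(s2,Y,R)
state=s2 head=1 tape=__Y[Y]   (s2,Y)→(s2,X,L)
state=s2 head=0 tape=__[Y]X   (s2,Y)→(s2,X,L)
state=s2 head=-1 tape=_[_]XX   (s2,_)→(s0,X,R)
state=s0 head=0 tape=_X[X]X   (s0,X)→(s2,Y,R)
state=s2 head=1 tape=_XY[X]   (s2,X)→(s0,Y,L)
state=s0 head=0 tape=_X[Y]Y   (s0,Y)→(s2,Y,R)
state=s2 head=1 tape=_XY[Y]   (s2,Y)→(s2,X,L)
state=s2 head=0 tape=_X[Y]X   (s2,Y)→(s2,X,L)
state=s2 head=-1 tape=_[X]XX   (s2,X)→(s0,Y,L)
state=s0 head=-2 tape=[_]YXX   (s0,_)→(s3,X,R)
state=s3 head=-1 tape=X[Y]XX   (s3,Y)→(s3,_,R)
state=s3 head=0 tape=X_[X]X   (s3,X)→(s1,Y,L)
state=s1 head=-1 tape=X[_]YX   (s1,_)→(s1,Y,L)
state=s1 head=-2 tape=[X]YYX
M halts after 16 transitions.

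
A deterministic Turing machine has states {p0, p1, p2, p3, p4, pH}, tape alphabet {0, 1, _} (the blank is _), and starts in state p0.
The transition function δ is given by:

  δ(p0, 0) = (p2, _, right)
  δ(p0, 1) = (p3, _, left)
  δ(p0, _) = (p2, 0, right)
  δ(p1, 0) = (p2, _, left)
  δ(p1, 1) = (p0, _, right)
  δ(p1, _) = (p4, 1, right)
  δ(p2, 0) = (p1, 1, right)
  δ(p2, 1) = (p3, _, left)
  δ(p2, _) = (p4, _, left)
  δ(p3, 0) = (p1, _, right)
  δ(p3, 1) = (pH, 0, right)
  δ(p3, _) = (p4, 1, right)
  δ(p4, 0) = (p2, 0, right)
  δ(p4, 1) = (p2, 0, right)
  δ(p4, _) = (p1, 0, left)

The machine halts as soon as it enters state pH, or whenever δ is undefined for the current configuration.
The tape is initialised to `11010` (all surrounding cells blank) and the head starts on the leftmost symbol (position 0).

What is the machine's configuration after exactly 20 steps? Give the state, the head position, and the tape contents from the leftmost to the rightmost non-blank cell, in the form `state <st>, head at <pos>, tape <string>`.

state p4, head at 4, tape 110

state=p0 head=0 tape=_[1]1010_   (p0,1)→(p3,_,left)
state=p3 head=-1 tape=[_]_1010_   (p3,_)→(p4,1,right)
state=p4 head=0 tape=1[_]1010_   (p4,_)→(p1,0,left)
state=p1 head=-1 tape=[1]01010_   (p1,1)→(p0,_,right)
state=p0 head=0 tape=_[0]1010_   (p0,0)→(p2,_,right)
state=p2 head=1 tape=__[1]010_   (p2,1)→(p3,_,left)
state=p3 head=0 tape=_[_]_010_   (p3,_)→(p4,1,right)
state=p4 head=1 tape=_1[_]010_   (p4,_)→(p1,0,left)
state=p1 head=0 tape=_[1]0010_   (p1,1)→(p0,_,right)
state=p0 head=1 tape=__[0]010_   (p0,0)→(p2,_,right)
state=p2 head=2 tape=___[0]10_   (p2,0)→(p1,1,right)
state=p1 head=3 tape=___1[1]0_   (p1,1)→(p0,_,right)
state=p0 head=4 tape=___1_[0]_   (p0,0)→(p2,_,right)
state=p2 head=5 tape=___1__[_]   (p2,_)→(p4,_,left)
state=p4 head=4 tape=___1_[_]_   (p4,_)→(p1,0,left)
state=p1 head=3 tape=___1[_]0_   (p1,_)→(p4,1,right)
state=p4 head=4 tape=___11[0]_   (p4,0)→(p2,0,right)
state=p2 head=5 tape=___110[_]   (p2,_)→(p4,_,left)
state=p4 head=4 tape=___11[0]_   (p4,0)→(p2,0,right)
state=p2 head=5 tape=___110[_]   (p2,_)→(p4,_,left)
state=p4 head=4 tape=___11[0]_
After 20 steps: state p4, head at 4, tape 110.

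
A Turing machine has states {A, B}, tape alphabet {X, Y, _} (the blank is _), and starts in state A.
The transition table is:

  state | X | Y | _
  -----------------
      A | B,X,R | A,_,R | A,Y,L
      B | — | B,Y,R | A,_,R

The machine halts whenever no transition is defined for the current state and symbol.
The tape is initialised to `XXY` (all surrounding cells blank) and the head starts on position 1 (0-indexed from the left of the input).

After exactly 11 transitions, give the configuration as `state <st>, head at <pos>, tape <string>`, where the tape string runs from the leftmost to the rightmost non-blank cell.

A | X[X]Y___   read X → write X, move R, go to B
B | XX[Y]___   read Y → write Y, move R, go to B
B | XXY[_]__   read _ → write _, move R, go to A
A | XXY_[_]_   read _ → write Y, move L, go to A
A | XXY[_]Y_   read _ → write Y, move L, go to A
A | XX[Y]YY_   read Y → write _, move R, go to A
A | XX_[Y]Y_   read Y → write _, move R, go to A
A | XX__[Y]_   read Y → write _, move R, go to A
A | XX___[_]   read _ → write Y, move L, go to A
A | XX__[_]Y   read _ → write Y, move L, go to A
A | XX_[_]YY   read _ → write Y, move L, go to A
A | XX[_]YYY
After 11 steps: state A, head at 2, tape XX_YYY.

state A, head at 2, tape XX_YYY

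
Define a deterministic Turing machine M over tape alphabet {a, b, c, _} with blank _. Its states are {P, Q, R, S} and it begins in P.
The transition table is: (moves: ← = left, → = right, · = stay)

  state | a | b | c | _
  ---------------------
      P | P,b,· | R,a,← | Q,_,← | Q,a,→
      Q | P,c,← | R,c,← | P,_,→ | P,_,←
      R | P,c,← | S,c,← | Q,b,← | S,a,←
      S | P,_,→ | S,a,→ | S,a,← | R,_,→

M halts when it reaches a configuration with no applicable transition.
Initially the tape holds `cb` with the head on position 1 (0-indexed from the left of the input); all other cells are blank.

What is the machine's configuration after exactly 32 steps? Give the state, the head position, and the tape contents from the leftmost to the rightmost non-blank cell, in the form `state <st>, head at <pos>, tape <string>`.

state=P head=1 tape=______c[b]   (P,b)→(R,a,←)
state=R head=0 tape=______[c]a   (R,c)→(Q,b,←)
state=Q head=-1 tape=_____[_]ba   (Q,_)→(P,_,←)
state=P head=-2 tape=____[_]_ba   (P,_)→(Q,a,→)
state=Q head=-1 tape=____a[_]ba   (Q,_)→(P,_,←)
state=P head=-2 tape=____[a]_ba   (P,a)→(P,b,·)
state=P head=-2 tape=____[b]_ba   (P,b)→(R,a,←)
state=R head=-3 tape=___[_]a_ba   (R,_)→(S,a,←)
state=S head=-4 tape=__[_]aa_ba   (S,_)→(R,_,→)
state=R head=-3 tape=___[a]a_ba   (R,a)→(P,c,←)
state=P head=-4 tape=__[_]ca_ba   (P,_)→(Q,a,→)
state=Q head=-3 tape=__a[c]a_ba   (Q,c)→(P,_,→)
state=P head=-2 tape=__a_[a]_ba   (P,a)→(P,b,·)
state=P head=-2 tape=__a_[b]_ba   (P,b)→(R,a,←)
state=R head=-3 tape=__a[_]a_ba   (R,_)→(S,a,←)
state=S head=-4 tape=__[a]aa_ba   (S,a)→(P,_,→)
state=P head=-3 tape=___[a]a_ba   (P,a)→(P,b,·)
state=P head=-3 tape=___[b]a_ba   (P,b)→(R,a,←)
state=R head=-4 tape=__[_]aa_ba   (R,_)→(S,a,←)
state=S head=-5 tape=_[_]aaa_ba   (S,_)→(R,_,→)
state=R head=-4 tape=__[a]aa_ba   (R,a)→(P,c,←)
state=P head=-5 tape=_[_]caa_ba   (P,_)→(Q,a,→)
state=Q head=-4 tape=_a[c]aa_ba   (Q,c)→(P,_,→)
state=P head=-3 tape=_a_[a]a_ba   (P,a)→(P,b,·)
state=P head=-3 tape=_a_[b]a_ba   (P,b)→(R,a,←)
state=R head=-4 tape=_a[_]aa_ba   (R,_)→(S,a,←)
state=S head=-5 tape=_[a]aaa_ba   (S,a)→(P,_,→)
state=P head=-4 tape=__[a]aa_ba   (P,a)→(P,b,·)
state=P head=-4 tape=__[b]aa_ba   (P,b)→(R,a,←)
state=R head=-5 tape=_[_]aaa_ba   (R,_)→(S,a,←)
state=S head=-6 tape=[_]aaaa_ba   (S,_)→(R,_,→)
state=R head=-5 tape=_[a]aaa_ba   (R,a)→(P,c,←)
state=P head=-6 tape=[_]caaa_ba
After 32 steps: state P, head at -6, tape caaa_ba.

state P, head at -6, tape caaa_ba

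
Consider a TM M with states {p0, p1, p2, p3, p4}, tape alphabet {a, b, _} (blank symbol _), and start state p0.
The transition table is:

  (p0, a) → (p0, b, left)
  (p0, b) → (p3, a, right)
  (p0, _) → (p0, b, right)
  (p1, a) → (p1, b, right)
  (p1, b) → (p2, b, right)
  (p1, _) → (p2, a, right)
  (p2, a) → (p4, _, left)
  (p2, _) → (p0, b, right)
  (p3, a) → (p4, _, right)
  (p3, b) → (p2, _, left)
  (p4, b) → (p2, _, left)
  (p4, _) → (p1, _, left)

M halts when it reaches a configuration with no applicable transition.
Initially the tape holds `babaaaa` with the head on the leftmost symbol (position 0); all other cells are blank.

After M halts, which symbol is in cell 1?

b

p0 | __[b]abaaaa   read b → write a, move right, go to p3
p3 | __a[a]baaaa   read a → write _, move right, go to p4
p4 | __a_[b]aaaa   read b → write _, move left, go to p2
p2 | __a[_]_aaaa   read _ → write b, move right, go to p0
p0 | __ab[_]aaaa   read _ → write b, move right, go to p0
p0 | __abb[a]aaa   read a → write b, move left, go to p0
p0 | __ab[b]baaa   read b → write a, move right, go to p3
p3 | __aba[b]aaa   read b → write _, move left, go to p2
p2 | __ab[a]_aaa   read a → write _, move left, go to p4
p4 | __a[b]__aaa   read b → write _, move left, go to p2
p2 | __[a]___aaa   read a → write _, move left, go to p4
p4 | _[_]____aaa   read _ → write _, move left, go to p1
p1 | [_]_____aaa   read _ → write a, move right, go to p2
p2 | a[_]____aaa   read _ → write b, move right, go to p0
p0 | ab[_]___aaa   read _ → write b, move right, go to p0
p0 | abb[_]__aaa   read _ → write b, move right, go to p0
p0 | abbb[_]_aaa   read _ → write b, move right, go to p0
p0 | abbbb[_]aaa   read _ → write b, move right, go to p0
p0 | abbbbb[a]aa   read a → write b, move left, go to p0
p0 | abbbb[b]baa   read b → write a, move right, go to p3
p3 | abbbba[b]aa   read b → write _, move left, go to p2
p2 | abbbb[a]_aa   read a → write _, move left, go to p4
p4 | abbb[b]__aa   read b → write _, move left, go to p2
p2 | abb[b]___aa
Cell 1 holds b when M halts.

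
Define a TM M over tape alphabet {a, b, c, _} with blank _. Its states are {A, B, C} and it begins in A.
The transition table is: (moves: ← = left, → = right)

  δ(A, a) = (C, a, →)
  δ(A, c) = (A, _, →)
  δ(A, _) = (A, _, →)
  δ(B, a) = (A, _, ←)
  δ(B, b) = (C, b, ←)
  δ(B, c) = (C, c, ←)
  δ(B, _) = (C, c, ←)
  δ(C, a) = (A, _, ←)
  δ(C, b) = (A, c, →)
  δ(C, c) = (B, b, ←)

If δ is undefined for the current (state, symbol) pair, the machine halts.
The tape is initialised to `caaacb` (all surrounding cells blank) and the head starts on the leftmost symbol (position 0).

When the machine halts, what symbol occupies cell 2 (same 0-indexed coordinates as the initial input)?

state=A head=0 tape=[c]aaacb   (A,c)→(A,_,→)
state=A head=1 tape=_[a]aacb   (A,a)→(C,a,→)
state=C head=2 tape=_a[a]acb   (C,a)→(A,_,←)
state=A head=1 tape=_[a]_acb   (A,a)→(C,a,→)
state=C head=2 tape=_a[_]acb
Cell 2 holds _ when M halts.

_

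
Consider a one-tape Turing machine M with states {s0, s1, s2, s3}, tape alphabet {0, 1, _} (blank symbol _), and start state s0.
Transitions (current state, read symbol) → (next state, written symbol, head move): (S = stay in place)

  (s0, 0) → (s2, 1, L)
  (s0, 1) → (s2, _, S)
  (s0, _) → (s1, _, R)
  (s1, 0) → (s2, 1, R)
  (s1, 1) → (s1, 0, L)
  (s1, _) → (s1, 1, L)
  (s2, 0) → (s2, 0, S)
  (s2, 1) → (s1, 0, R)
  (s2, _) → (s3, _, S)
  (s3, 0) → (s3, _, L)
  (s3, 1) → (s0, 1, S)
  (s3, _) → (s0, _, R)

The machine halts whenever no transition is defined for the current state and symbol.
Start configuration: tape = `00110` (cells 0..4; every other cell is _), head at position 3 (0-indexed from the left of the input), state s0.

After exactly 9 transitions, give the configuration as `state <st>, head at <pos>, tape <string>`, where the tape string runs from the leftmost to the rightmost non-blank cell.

s0 | 001[1]0_   read 1 → write _, move S, go to s2
s2 | 001[_]0_   read _ → write _, move S, go to s3
s3 | 001[_]0_   read _ → write _, move R, go to s0
s0 | 001_[0]_   read 0 → write 1, move L, go to s2
s2 | 001[_]1_   read _ → write _, move S, go to s3
s3 | 001[_]1_   read _ → write _, move R, go to s0
s0 | 001_[1]_   read 1 → write _, move S, go to s2
s2 | 001_[_]_   read _ → write _, move S, go to s3
s3 | 001_[_]_   read _ → write _, move R, go to s0
s0 | 001__[_]
After 9 steps: state s0, head at 5, tape 001.

state s0, head at 5, tape 001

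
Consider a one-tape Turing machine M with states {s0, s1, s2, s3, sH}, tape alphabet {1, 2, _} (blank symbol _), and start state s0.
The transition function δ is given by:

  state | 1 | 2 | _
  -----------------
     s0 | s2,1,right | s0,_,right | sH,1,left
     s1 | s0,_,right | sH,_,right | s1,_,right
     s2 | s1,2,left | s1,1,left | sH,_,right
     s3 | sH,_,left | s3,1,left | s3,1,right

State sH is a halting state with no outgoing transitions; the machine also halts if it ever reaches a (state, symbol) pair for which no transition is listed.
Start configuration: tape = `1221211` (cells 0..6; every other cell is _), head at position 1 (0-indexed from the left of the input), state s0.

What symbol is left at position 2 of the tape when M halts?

_

s0 | 1[2]21211__   read 2 → write _, move right, go to s0
s0 | 1_[2]1211__   read 2 → write _, move right, go to s0
s0 | 1__[1]211__   read 1 → write 1, move right, go to s2
s2 | 1__1[2]11__   read 2 → write 1, move left, go to s1
s1 | 1__[1]111__   read 1 → write _, move right, go to s0
s0 | 1___[1]11__   read 1 → write 1, move right, go to s2
s2 | 1___1[1]1__   read 1 → write 2, move left, go to s1
s1 | 1___[1]21__   read 1 → write _, move right, go to s0
s0 | 1____[2]1__   read 2 → write _, move right, go to s0
s0 | 1_____[1]__   read 1 → write 1, move right, go to s2
s2 | 1_____1[_]_   read _ → write _, move right, go to sH
sH | 1_____1_[_]
Cell 2 holds _ when M halts.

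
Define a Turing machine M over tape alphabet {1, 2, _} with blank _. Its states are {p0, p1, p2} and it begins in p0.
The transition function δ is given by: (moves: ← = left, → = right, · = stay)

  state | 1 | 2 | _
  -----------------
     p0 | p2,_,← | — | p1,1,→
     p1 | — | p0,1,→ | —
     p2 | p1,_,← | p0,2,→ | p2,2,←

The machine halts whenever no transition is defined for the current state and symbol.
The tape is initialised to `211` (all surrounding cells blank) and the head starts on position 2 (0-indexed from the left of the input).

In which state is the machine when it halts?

state=p0 head=2 tape=21[1]   (p0,1)→(p2,_,←)
state=p2 head=1 tape=2[1]_   (p2,1)→(p1,_,←)
state=p1 head=0 tape=[2]__   (p1,2)→(p0,1,→)
state=p0 head=1 tape=1[_]_   (p0,_)→(p1,1,→)
state=p1 head=2 tape=11[_]
No transition is defined for (p1, _); M halts in state p1.

p1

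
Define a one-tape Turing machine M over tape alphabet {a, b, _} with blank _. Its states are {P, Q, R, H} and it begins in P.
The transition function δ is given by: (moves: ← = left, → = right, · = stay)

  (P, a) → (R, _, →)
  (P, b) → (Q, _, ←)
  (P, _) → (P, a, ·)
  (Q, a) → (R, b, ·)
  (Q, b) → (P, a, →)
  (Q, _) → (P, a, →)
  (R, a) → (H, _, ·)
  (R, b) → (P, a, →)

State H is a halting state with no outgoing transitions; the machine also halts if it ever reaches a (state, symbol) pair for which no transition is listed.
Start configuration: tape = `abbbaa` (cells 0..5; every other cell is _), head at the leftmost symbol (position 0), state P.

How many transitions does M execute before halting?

10

P | [a]bbbaa   read a → write _, move →, go to R
R | _[b]bbaa   read b → write a, move →, go to P
P | _a[b]baa   read b → write _, move ←, go to Q
Q | _[a]_baa   read a → write b, move ·, go to R
R | _[b]_baa   read b → write a, move →, go to P
P | _a[_]baa   read _ → write a, move ·, go to P
P | _a[a]baa   read a → write _, move →, go to R
R | _a_[b]aa   read b → write a, move →, go to P
P | _a_a[a]a   read a → write _, move →, go to R
R | _a_a_[a]   read a → write _, move ·, go to H
H | _a_a_[_]
M halts after 10 transitions.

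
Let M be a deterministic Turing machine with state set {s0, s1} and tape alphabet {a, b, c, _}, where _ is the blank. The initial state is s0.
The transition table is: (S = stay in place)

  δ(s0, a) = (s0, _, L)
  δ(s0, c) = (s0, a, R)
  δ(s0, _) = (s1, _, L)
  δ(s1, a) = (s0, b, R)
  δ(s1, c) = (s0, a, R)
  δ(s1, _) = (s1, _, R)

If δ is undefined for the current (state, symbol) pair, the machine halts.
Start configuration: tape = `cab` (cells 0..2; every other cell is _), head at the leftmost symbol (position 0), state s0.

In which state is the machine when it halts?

s0 | __[c]ab   read c → write a, move R, go to s0
s0 | __a[a]b   read a → write _, move L, go to s0
s0 | __[a]_b   read a → write _, move L, go to s0
s0 | _[_]__b   read _ → write _, move L, go to s1
s1 | [_]___b   read _ → write _, move R, go to s1
s1 | _[_]__b   read _ → write _, move R, go to s1
s1 | __[_]_b   read _ → write _, move R, go to s1
s1 | ___[_]b   read _ → write _, move R, go to s1
s1 | ____[b]
No transition is defined for (s1, b); M halts in state s1.

s1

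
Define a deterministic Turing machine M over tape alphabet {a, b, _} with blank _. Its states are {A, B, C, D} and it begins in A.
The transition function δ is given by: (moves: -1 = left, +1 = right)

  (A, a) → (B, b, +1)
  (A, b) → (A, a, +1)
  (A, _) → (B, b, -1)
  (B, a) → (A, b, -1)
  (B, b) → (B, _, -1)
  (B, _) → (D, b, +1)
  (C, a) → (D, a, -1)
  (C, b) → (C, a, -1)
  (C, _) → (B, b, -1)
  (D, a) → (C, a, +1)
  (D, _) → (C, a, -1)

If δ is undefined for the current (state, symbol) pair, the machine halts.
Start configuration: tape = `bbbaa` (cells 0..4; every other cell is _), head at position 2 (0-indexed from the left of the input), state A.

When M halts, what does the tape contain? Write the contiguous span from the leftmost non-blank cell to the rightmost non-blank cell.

state=A head=2 tape=___bb[b]aa_   (A,b)→(A,a,+1)
state=A head=3 tape=___bba[a]a_   (A,a)→(B,b,+1)
state=B head=4 tape=___bbab[a]_   (B,a)→(A,b,-1)
state=A head=3 tape=___bba[b]b_   (A,b)→(A,a,+1)
state=A head=4 tape=___bbaa[b]_   (A,b)→(A,a,+1)
state=A head=5 tape=___bbaaa[_]   (A,_)→(B,b,-1)
state=B head=4 tape=___bbaa[a]b   (B,a)→(A,b,-1)
state=A head=3 tape=___bba[a]bb   (A,a)→(B,b,+1)
state=B head=4 tape=___bbab[b]b   (B,b)→(B,_,-1)
state=B head=3 tape=___bba[b]_b   (B,b)→(B,_,-1)
state=B head=2 tape=___bb[a]__b   (B,a)→(A,b,-1)
state=A head=1 tape=___b[b]b__b   (A,b)→(A,a,+1)
state=A head=2 tape=___ba[b]__b   (A,b)→(A,a,+1)
state=A head=3 tape=___baa[_]_b   (A,_)→(B,b,-1)
state=B head=2 tape=___ba[a]b_b   (B,a)→(A,b,-1)
state=A head=1 tape=___b[a]bb_b   (A,a)→(B,b,+1)
state=B head=2 tape=___bb[b]b_b   (B,b)→(B,_,-1)
state=B head=1 tape=___b[b]_b_b   (B,b)→(B,_,-1)
state=B head=0 tape=___[b]__b_b   (B,b)→(B,_,-1)
state=B head=-1 tape=__[_]___b_b   (B,_)→(D,b,+1)
state=D head=0 tape=__b[_]__b_b   (D,_)→(C,a,-1)
state=C head=-1 tape=__[b]a__b_b   (C,b)→(C,a,-1)
state=C head=-2 tape=_[_]aa__b_b   (C,_)→(B,b,-1)
state=B head=-3 tape=[_]baa__b_b   (B,_)→(D,b,+1)
state=D head=-2 tape=b[b]aa__b_b
The non-blank tape span at halt is bbaa__b_b.

bbaa__b_b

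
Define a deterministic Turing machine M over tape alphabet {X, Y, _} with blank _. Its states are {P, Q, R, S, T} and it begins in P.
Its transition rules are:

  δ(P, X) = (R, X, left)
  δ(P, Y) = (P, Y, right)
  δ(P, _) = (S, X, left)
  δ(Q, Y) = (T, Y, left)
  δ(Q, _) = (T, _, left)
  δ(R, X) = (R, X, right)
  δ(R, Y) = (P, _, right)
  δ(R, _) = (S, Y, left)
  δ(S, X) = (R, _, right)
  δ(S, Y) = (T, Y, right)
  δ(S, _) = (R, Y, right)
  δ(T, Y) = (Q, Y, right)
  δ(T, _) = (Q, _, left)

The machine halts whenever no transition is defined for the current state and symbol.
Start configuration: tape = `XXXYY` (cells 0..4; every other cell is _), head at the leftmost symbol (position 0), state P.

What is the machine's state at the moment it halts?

Q

P | __[X]XXYY   read X → write X, move left, go to R
R | _[_]XXXYY   read _ → write Y, move left, go to S
S | [_]YXXXYY   read _ → write Y, move right, go to R
R | Y[Y]XXXYY   read Y → write _, move right, go to P
P | Y_[X]XXYY   read X → write X, move left, go to R
R | Y[_]XXXYY   read _ → write Y, move left, go to S
S | [Y]YXXXYY   read Y → write Y, move right, go to T
T | Y[Y]XXXYY   read Y → write Y, move right, go to Q
Q | YY[X]XXYY
No transition is defined for (Q, X); M halts in state Q.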